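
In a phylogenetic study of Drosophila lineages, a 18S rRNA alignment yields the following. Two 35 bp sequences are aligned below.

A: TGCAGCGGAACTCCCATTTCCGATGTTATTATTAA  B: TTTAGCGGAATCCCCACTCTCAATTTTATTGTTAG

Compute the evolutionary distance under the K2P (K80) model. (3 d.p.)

Of 35 sites, 9 differences are transitions and 2 are transversions, so P = 9/35 ≈ 0.257143 and Q = 2/35 ≈ 0.057143.
Under the Kimura two-parameter model, d = −½ ln(1 − 2P − Q) − ¼ ln(1 − 2Q).
1 − 2P − Q = 0.428571, giving −½ ln(0.428571) = 0.423649.
1 − 2Q = 0.885714, giving −¼ ln(0.885714) = 0.030340.
d = 0.423649 + 0.030340 = 0.453989.

0.454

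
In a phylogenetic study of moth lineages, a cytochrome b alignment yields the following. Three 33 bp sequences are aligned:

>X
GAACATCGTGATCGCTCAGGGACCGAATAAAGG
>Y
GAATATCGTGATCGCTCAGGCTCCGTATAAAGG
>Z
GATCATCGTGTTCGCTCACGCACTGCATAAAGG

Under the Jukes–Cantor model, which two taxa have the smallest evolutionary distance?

X–Y: 4/33 differ, p = 0.121, d = 0.132.
X–Z: 6/33 differ, p = 0.182, d = 0.208.
Y–Z: 7/33 differ, p = 0.212, d = 0.249.
The smallest distance is between X and Y.

X and Y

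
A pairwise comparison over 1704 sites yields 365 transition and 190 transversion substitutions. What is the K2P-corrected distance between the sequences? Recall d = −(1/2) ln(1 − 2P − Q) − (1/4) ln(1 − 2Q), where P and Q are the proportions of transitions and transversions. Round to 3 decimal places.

0.451

P = 365/1704 ≈ 0.214202 and Q = 190/1704 ≈ 0.111502.
Under the Kimura two-parameter model, d = −½ ln(1 − 2P − Q) − ¼ ln(1 − 2Q).
1 − 2P − Q = 0.460094, giving −½ ln(0.460094) = 0.388162.
1 − 2Q = 0.776996, giving −¼ ln(0.776996) = 0.063080.
d = 0.388162 + 0.063080 = 0.451242.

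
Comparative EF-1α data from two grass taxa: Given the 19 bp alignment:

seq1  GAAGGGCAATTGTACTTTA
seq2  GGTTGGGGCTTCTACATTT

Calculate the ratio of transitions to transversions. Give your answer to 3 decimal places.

Transitions are A↔G and C↔T; transversions are all other mismatches.
Transitions: 2. Transversions: 7.
R = 2/7 = 0.285714… ≈ 0.286 (to 3 d.p.).

0.286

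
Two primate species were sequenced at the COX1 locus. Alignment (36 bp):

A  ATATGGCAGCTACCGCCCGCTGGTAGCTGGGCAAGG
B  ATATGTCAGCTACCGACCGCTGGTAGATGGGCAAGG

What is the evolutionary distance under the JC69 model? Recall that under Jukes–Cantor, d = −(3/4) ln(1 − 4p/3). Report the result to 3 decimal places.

0.088

The sequences differ at 3 of 36 sites (6, 16, 27), so p = 3/36 ≈ 0.083333.
d = −(3/4) ln(1 − 4p/3) = −0.75 ln(1 − 0.111111) = −0.75 ln(0.888889)
  = −0.75 × (-0.117783) = 0.088337 substitutions/site.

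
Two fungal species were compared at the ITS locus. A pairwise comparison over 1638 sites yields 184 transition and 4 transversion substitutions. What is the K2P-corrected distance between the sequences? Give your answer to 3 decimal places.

P = 184/1638 ≈ 0.112332 and Q = 4/1638 ≈ 0.002442.
Under the Kimura two-parameter model, d = −½ ln(1 − 2P − Q) − ¼ ln(1 − 2Q).
1 − 2P − Q = 0.772894, giving −½ ln(0.772894) = 0.128807.
1 − 2Q = 0.995116, giving −¼ ln(0.995116) = 0.001224.
d = 0.128807 + 0.001224 = 0.130031.

0.130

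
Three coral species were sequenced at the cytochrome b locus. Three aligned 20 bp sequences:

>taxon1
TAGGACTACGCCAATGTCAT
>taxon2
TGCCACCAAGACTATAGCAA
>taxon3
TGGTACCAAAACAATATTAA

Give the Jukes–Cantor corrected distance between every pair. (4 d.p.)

taxon1–taxon2: 10/20 sites differ → p = 0.5, d = −0.75 ln(1 − 0.666667) = 0.823960 ≈ 0.8240.
taxon1–taxon3: 9/20 sites differ → p = 0.45, d = −0.75 ln(1 − 0.6) = 0.687218 ≈ 0.6872.
taxon2–taxon3: 6/20 sites differ → p = 0.3, d = −0.75 ln(1 − 0.4) = 0.383119 ≈ 0.3831.

d(taxon1,taxon2) = 0.8240, d(taxon1,taxon3) = 0.6872, d(taxon2,taxon3) = 0.3831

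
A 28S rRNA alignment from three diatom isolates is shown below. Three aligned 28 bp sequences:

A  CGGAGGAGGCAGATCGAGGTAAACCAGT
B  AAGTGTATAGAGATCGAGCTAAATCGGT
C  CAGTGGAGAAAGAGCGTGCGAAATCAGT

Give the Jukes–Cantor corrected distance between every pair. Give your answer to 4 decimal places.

A–B: 10/28 sites differ → p ≈ 0.357143, d = −0.75 ln(1 − 0.476191) = 0.484971 ≈ 0.4850.
A–C: 9/28 sites differ → p ≈ 0.321429, d = −0.75 ln(1 − 0.428572) = 0.419713 ≈ 0.4197.
B–C: 8/28 sites differ → p ≈ 0.285714, d = −0.75 ln(1 − 0.380952) = 0.359679 ≈ 0.3597.

d(A,B) = 0.4850, d(A,C) = 0.4197, d(B,C) = 0.3597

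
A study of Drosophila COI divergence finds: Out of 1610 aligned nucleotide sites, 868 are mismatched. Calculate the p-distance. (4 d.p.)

0.5391

p = 868/1610 = 0.539130… ≈ 0.5391 (to 4 d.p.).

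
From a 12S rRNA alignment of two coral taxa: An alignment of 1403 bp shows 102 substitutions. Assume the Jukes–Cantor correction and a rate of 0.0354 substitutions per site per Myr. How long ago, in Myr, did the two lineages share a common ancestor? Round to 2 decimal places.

1.08

p = 102/1403 ≈ 0.072701.
d = −(3/4) ln(1 − 4p/3) = −0.75 ln(1 − 0.096935) = −0.75 ln(0.903065)
  = −0.75 × (-0.101961) = 0.076471 substitutions/site.
Under a molecular clock d = 2μt, so t = d/(2μ) = 0.076471 / (2 × 0.0354) = 1.08 Myr.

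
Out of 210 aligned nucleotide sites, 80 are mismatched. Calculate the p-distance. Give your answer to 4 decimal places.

0.3810

p = 80/210 = 0.380952… ≈ 0.3810 (to 4 d.p.).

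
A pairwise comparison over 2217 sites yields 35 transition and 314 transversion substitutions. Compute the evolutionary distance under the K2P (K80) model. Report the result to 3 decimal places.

P = 35/2217 ≈ 0.015787 and Q = 314/2217 ≈ 0.141633.
Under the Kimura two-parameter model, d = −½ ln(1 − 2P − Q) − ¼ ln(1 − 2Q).
1 − 2P − Q = 0.826793, giving −½ ln(0.826793) = 0.095100.
1 − 2Q = 0.716734, giving −¼ ln(0.716734) = 0.083263.
d = 0.095100 + 0.083263 = 0.178363.

0.178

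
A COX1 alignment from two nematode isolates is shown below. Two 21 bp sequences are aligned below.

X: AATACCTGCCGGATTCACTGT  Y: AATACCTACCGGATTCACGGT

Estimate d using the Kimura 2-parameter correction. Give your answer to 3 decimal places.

0.102

Of 21 sites, 1 differences are transitions and 1 are transversions, so P = 1/21 ≈ 0.047619 and Q = 1/21 ≈ 0.047619.
Under the Kimura two-parameter model, d = −½ ln(1 − 2P − Q) − ¼ ln(1 − 2Q).
1 − 2P − Q = 0.857143, giving −½ ln(0.857143) = 0.077075.
1 − 2Q = 0.904762, giving −¼ ln(0.904762) = 0.025021.
d = 0.077075 + 0.025021 = 0.102096.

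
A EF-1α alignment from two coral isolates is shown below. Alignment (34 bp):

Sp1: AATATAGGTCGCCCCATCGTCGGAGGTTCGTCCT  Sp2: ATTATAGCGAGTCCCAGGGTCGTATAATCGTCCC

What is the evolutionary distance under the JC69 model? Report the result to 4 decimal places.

The sequences differ at 12 of 34 sites, so p = 12/34 ≈ 0.352941.
d = −(3/4) ln(1 − 4p/3) = −0.75 ln(1 − 0.470588) = −0.75 ln(0.529412)
  = −0.75 × (-0.635988) = 0.476991 substitutions/site.

0.4770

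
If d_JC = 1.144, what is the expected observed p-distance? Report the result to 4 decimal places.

0.5868

p = (3/4)(1 − e^(−4d/3)) = 0.75 × (1 − e^(-1.525333)) = 0.75 × (1 − 0.217549) = 0.586838.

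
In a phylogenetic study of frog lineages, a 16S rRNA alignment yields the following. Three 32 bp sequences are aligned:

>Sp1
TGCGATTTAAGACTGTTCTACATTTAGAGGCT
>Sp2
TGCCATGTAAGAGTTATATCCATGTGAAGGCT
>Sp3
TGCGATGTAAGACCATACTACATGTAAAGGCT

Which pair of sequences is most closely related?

Sp1 and Sp3

Sp1–Sp2: 10/32 differ, p = 0.313, d = 0.404.
Sp1–Sp3: 6/32 differ, p = 0.188, d = 0.216.
Sp2–Sp3: 9/32 differ, p = 0.281, d = 0.353.
The smallest distance is between Sp1 and Sp3.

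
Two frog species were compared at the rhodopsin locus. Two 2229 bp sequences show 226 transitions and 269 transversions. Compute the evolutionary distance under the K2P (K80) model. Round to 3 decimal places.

P = 226/2229 ≈ 0.101391 and Q = 269/2229 ≈ 0.120682.
Under the Kimura two-parameter model, d = −½ ln(1 − 2P − Q) − ¼ ln(1 − 2Q).
1 − 2P − Q = 0.676536, giving −½ ln(0.676536) = 0.195385.
1 − 2Q = 0.758636, giving −¼ ln(0.758636) = 0.069058.
d = 0.195385 + 0.069058 = 0.264443.

0.264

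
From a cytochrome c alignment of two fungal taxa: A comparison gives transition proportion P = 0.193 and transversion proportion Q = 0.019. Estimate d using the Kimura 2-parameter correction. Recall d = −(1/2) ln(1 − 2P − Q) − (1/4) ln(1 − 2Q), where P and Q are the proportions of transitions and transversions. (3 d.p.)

Under the Kimura two-parameter model, d = −½ ln(1 − 2P − Q) − ¼ ln(1 − 2Q).
1 − 2P − Q = 0.595, giving −½ ln(0.595) = 0.259597.
1 − 2Q = 0.962, giving −¼ ln(0.962) = 0.009685.
d = 0.259597 + 0.009685 = 0.269282.

0.269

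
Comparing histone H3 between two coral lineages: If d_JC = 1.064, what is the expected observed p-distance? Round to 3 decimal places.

0.568

p = (3/4)(1 − e^(−4d/3)) = 0.75 × (1 − e^(-1.418667)) = 0.75 × (1 − 0.242036) = 0.568473.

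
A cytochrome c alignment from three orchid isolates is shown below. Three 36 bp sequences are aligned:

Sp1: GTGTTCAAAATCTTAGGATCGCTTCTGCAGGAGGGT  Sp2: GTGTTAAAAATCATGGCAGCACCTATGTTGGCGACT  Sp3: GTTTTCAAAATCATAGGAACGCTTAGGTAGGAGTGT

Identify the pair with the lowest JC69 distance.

Sp1–Sp2: 13/36 differ, p = 0.361, d = 0.493.
Sp1–Sp3: 7/36 differ, p = 0.194, d = 0.225.
Sp2–Sp3: 12/36 differ, p = 0.333, d = 0.441.
The smallest distance is between Sp1 and Sp3.

Sp1 and Sp3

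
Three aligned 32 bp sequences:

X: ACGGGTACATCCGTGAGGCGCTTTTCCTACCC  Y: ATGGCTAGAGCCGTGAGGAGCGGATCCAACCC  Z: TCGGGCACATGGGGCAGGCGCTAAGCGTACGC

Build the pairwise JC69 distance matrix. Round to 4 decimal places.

d(X,Y) = 0.3525, d(X,Z) = 0.4598, d(Y,Z) = 0.9241

X–Y: 9/32 sites differ → p = 0.28125, d = −0.75 ln(1 − 0.375) = 0.352503 ≈ 0.3525.
X–Z: 11/32 sites differ → p = 0.34375, d = −0.75 ln(1 − 0.458333) = 0.459828 ≈ 0.4598.
Y–Z: 17/32 sites differ → p = 0.53125, d = −0.75 ln(1 − 0.708333) = 0.924107 ≈ 0.9241.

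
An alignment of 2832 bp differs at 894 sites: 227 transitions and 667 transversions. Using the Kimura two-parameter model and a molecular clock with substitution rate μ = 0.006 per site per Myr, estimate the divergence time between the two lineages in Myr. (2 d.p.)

P = 227/2832 ≈ 0.080155 and Q = 667/2832 ≈ 0.235523.
Under the Kimura two-parameter model, d = −½ ln(1 − 2P − Q) − ¼ ln(1 − 2Q).
1 − 2P − Q = 0.604167, giving −½ ln(0.604167) = 0.251952.
1 − 2Q = 0.528954, giving −¼ ln(0.528954) = 0.159213.
d = 0.251952 + 0.159213 = 0.411165.
Under a molecular clock d = 2μt, so t = d/(2μ) = 0.411165 / (2 × 0.006) = 34.26 Myr.

34.26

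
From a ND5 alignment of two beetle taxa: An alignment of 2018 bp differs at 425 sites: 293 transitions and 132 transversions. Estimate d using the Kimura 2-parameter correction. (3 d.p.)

P = 293/2018 ≈ 0.145193 and Q = 132/2018 ≈ 0.065411.
Under the Kimura two-parameter model, d = −½ ln(1 − 2P − Q) − ¼ ln(1 − 2Q).
1 − 2P − Q = 0.644203, giving −½ ln(0.644203) = 0.219871.
1 − 2Q = 0.869178, giving −¼ ln(0.869178) = 0.035052.
d = 0.219871 + 0.035052 = 0.254923.

0.255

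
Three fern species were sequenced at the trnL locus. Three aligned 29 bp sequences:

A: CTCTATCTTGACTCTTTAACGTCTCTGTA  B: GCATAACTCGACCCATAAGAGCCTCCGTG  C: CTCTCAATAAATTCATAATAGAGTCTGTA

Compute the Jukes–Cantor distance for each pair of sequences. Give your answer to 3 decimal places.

d(A,B) = 0.683, d(A,C) = 0.602, d(B,C) = 0.774

A–B: 13/29 sites differ → p ≈ 0.448276, d = −0.75 ln(1 − 0.597701) = 0.682920 ≈ 0.683.
A–C: 12/29 sites differ → p ≈ 0.413793, d = −0.75 ln(1 − 0.551724) = 0.601760 ≈ 0.602.
B–C: 14/29 sites differ → p ≈ 0.482759, d = −0.75 ln(1 − 0.643679) = 0.773942 ≈ 0.774.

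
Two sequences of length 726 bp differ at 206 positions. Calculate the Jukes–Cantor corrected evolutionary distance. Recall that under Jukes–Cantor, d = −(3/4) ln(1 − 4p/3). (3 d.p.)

0.357

p = 206/726 ≈ 0.283747.
d = −(3/4) ln(1 − 4p/3) = −0.75 ln(1 − 0.378329) = −0.75 ln(0.621671)
  = −0.75 × (-0.475344) = 0.356508 substitutions/site.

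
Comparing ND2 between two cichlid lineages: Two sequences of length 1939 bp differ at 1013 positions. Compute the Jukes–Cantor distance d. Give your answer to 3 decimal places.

0.894

p = 1013/1939 ≈ 0.522434.
d = −(3/4) ln(1 − 4p/3) = −0.75 ln(1 − 0.696579) = −0.75 ln(0.303421)
  = −0.75 × (-1.192634) = 0.894476 substitutions/site.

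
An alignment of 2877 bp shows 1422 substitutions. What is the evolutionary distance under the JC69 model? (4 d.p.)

p = 1422/2877 ≈ 0.494265.
d = −(3/4) ln(1 − 4p/3) = −0.75 ln(1 − 0.65902) = −0.75 ln(0.34098)
  = −0.75 × (-1.075931) = 0.806948 substitutions/site.

0.8069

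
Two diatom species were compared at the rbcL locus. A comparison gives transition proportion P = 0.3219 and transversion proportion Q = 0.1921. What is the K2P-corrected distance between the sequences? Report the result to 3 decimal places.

1.025

Under the Kimura two-parameter model, d = −½ ln(1 − 2P − Q) − ¼ ln(1 − 2Q).
1 − 2P − Q = 0.1641, giving −½ ln(0.1641) = 0.903640.
1 − 2Q = 0.6158, giving −¼ ln(0.6158) = 0.121208.
d = 0.903640 + 0.121208 = 1.024848.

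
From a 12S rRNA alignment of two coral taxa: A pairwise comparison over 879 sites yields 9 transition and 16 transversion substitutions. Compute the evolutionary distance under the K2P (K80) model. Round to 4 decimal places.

P = 9/879 ≈ 0.010239 and Q = 16/879 ≈ 0.018203.
Under the Kimura two-parameter model, d = −½ ln(1 − 2P − Q) − ¼ ln(1 − 2Q).
1 − 2P − Q = 0.961319, giving −½ ln(0.961319) = 0.019724.
1 − 2Q = 0.963594, giving −¼ ln(0.963594) = 0.009271.
d = 0.019724 + 0.009271 = 0.028995.

0.0290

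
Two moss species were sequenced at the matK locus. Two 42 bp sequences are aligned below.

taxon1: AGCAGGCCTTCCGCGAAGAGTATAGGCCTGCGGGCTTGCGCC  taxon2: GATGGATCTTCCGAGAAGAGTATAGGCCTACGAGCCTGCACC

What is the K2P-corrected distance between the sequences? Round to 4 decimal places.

Of 42 sites, 10 differences are transitions and 1 are transversions, so P = 10/42 ≈ 0.238095 and Q = 1/42 ≈ 0.02381.
Under the Kimura two-parameter model, d = −½ ln(1 − 2P − Q) − ¼ ln(1 − 2Q).
1 − 2P − Q = 0.5, giving −½ ln(0.5) = 0.346574.
1 − 2Q = 0.95238, giving −¼ ln(0.95238) = 0.012198.
d = 0.346574 + 0.012198 = 0.358772.

0.3588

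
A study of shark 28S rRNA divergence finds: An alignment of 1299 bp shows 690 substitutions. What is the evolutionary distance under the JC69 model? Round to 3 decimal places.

p = 690/1299 ≈ 0.531178.
d = −(3/4) ln(1 − 4p/3) = −0.75 ln(1 − 0.708237) = −0.75 ln(0.291763)
  = −0.75 × (-1.231813) = 0.923860 substitutions/site.

0.924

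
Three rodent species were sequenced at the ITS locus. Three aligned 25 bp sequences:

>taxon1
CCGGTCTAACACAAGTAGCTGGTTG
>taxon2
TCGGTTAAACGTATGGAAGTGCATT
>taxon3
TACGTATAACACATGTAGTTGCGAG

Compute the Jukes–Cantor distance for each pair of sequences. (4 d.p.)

d(taxon1,taxon2) = 0.7662, d(taxon1,taxon3) = 0.4904, d(taxon2,taxon3) = 0.7662

taxon1–taxon2: 12/25 sites differ → p = 0.48, d = −0.75 ln(1 − 0.64) = 0.766238 ≈ 0.7662.
taxon1–taxon3: 9/25 sites differ → p = 0.36, d = −0.75 ln(1 − 0.48) = 0.490445 ≈ 0.4904.
taxon2–taxon3: 12/25 sites differ → p = 0.48, d = −0.75 ln(1 − 0.64) = 0.766238 ≈ 0.7662.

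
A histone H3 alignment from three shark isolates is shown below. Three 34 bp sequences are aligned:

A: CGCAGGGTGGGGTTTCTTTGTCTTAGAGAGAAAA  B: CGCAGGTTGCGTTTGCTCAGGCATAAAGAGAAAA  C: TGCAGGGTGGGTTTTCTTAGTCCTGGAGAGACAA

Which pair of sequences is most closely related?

A–B: 9/34 differ, p = 0.265, d = 0.326.
A–C: 6/34 differ, p = 0.176, d = 0.201.
B–C: 10/34 differ, p = 0.294, d = 0.373.
The smallest distance is between A and C.

A and C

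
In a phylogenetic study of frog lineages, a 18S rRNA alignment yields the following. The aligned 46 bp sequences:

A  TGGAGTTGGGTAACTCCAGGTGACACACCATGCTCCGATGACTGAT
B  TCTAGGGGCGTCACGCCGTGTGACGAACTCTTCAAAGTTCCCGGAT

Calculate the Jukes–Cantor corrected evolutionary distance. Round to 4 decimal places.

0.7037

The sequences differ at 21 of 46 sites, so p = 21/46 ≈ 0.456522.
d = −(3/4) ln(1 − 4p/3) = −0.75 ln(1 − 0.608696) = −0.75 ln(0.391304)
  = −0.75 × (-0.938271) = 0.703703 substitutions/site.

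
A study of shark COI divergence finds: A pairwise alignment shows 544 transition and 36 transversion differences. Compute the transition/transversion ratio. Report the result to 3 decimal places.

15.111

R = 544/36 = 15.111111… ≈ 15.111 (to 3 d.p.).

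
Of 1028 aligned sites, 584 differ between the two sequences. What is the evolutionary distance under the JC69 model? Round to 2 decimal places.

1.06

p = 584/1028 ≈ 0.568093.
d = −(3/4) ln(1 − 4p/3) = −0.75 ln(1 − 0.757457) = −0.75 ln(0.242543)
  = −0.75 × (-1.416576) = 1.062432 substitutions/site.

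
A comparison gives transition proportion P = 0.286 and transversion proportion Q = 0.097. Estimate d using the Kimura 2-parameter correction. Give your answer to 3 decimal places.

Under the Kimura two-parameter model, d = −½ ln(1 − 2P − Q) − ¼ ln(1 − 2Q).
1 − 2P − Q = 0.331, giving −½ ln(0.331) = 0.552818.
1 − 2Q = 0.806, giving −¼ ln(0.806) = 0.053918.
d = 0.552818 + 0.053918 = 0.606736.

0.607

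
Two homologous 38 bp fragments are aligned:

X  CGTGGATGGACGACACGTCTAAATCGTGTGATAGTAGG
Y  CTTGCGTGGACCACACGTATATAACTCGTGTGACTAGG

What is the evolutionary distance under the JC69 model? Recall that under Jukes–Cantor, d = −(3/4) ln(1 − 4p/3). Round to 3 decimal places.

0.410

The sequences differ at 12 of 38 sites, so p = 12/38 ≈ 0.315789.
d = −(3/4) ln(1 − 4p/3) = −0.75 ln(1 − 0.421052) = −0.75 ln(0.578948)
  = −0.75 × (-0.546543) = 0.409907 substitutions/site.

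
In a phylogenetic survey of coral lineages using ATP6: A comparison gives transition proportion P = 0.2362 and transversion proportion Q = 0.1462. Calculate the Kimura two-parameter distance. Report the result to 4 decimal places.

Under the Kimura two-parameter model, d = −½ ln(1 − 2P − Q) − ¼ ln(1 − 2Q).
1 − 2P − Q = 0.3814, giving −½ ln(0.3814) = 0.481953.
1 − 2Q = 0.7076, giving −¼ ln(0.7076) = 0.086469.
d = 0.481953 + 0.086469 = 0.568422.

0.5684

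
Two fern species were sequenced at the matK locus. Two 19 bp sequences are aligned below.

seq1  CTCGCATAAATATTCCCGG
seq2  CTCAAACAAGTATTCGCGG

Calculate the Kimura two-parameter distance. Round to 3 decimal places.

0.332

Of 19 sites, 3 differences are transitions and 2 are transversions, so P = 3/19 ≈ 0.157895 and Q = 2/19 ≈ 0.105263.
Under the Kimura two-parameter model, d = −½ ln(1 − 2P − Q) − ¼ ln(1 − 2Q).
1 − 2P − Q = 0.578947, giving −½ ln(0.578947) = 0.273272.
1 − 2Q = 0.789474, giving −¼ ln(0.789474) = 0.059097.
d = 0.273272 + 0.059097 = 0.332369.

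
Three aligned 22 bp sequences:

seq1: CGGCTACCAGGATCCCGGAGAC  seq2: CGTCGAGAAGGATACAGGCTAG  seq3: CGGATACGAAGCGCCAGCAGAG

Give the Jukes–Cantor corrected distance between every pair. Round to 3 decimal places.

d(seq1,seq2) = 0.591, d(seq1,seq3) = 0.497, d(seq2,seq3) = 0.974

seq1–seq2: 9/22 sites differ → p ≈ 0.409091, d = −0.75 ln(1 − 0.545455) = 0.591344 ≈ 0.591.
seq1–seq3: 8/22 sites differ → p ≈ 0.363636, d = −0.75 ln(1 − 0.484848) = 0.497470 ≈ 0.497.
seq2–seq3: 12/22 sites differ → p ≈ 0.545455, d = −0.75 ln(1 − 0.727273) = 0.974463 ≈ 0.974.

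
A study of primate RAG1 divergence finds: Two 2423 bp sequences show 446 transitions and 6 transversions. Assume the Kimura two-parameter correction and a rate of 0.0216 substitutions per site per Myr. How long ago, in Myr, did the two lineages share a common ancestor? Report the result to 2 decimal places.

P = 446/2423 ≈ 0.184069 and Q = 6/2423 ≈ 0.002476.
Under the Kimura two-parameter model, d = −½ ln(1 − 2P − Q) − ¼ ln(1 − 2Q).
1 − 2P − Q = 0.629386, giving −½ ln(0.629386) = 0.231505.
1 − 2Q = 0.995048, giving −¼ ln(0.995048) = 0.001241.
d = 0.231505 + 0.001241 = 0.232746.
Under a molecular clock d = 2μt, so t = d/(2μ) = 0.232746 / (2 × 0.0216) = 5.39 Myr.

5.39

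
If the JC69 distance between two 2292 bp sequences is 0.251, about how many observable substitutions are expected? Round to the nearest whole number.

489

Invert JC69: p = (3/4)(1 − e^(−4d/3)) = 0.75 × (1 − e^(-0.334667)) = 0.75 × (1 − 0.715576) = 0.213318.
Expected differing sites = pL ≈ 0.213318 × 2292 = 488.924856 ≈ 489.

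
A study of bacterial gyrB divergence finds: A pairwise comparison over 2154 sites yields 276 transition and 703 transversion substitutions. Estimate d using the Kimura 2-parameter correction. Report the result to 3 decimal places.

0.701

P = 276/2154 ≈ 0.128134 and Q = 703/2154 ≈ 0.32637.
Under the Kimura two-parameter model, d = −½ ln(1 − 2P − Q) − ¼ ln(1 − 2Q).
1 − 2P − Q = 0.417362, giving −½ ln(0.417362) = 0.436901.
1 − 2Q = 0.34726, giving −¼ ln(0.34726) = 0.264420.
d = 0.436901 + 0.264420 = 0.701321.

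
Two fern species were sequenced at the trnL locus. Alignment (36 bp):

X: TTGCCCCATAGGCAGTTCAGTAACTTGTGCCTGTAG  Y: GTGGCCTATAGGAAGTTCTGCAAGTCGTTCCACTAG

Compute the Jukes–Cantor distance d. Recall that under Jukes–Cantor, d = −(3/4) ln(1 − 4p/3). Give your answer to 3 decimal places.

The sequences differ at 11 of 36 sites, so p = 11/36 ≈ 0.305556.
d = −(3/4) ln(1 − 4p/3) = −0.75 ln(1 − 0.407408) = −0.75 ln(0.592592)
  = −0.75 × (-0.523249) = 0.392437 substitutions/site.

0.392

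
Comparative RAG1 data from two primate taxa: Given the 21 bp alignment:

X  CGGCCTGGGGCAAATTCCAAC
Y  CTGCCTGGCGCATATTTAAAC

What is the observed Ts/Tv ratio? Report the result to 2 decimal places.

0.25

Transitions are A↔G and C↔T; transversions are all other mismatches.
Transitions: 1. Transversions: 4.
R = 1/4 = 0.25.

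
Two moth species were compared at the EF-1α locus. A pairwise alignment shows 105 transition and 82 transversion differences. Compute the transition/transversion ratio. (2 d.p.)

1.28

R = 105/82 = 1.280487… ≈ 1.28 (to 2 d.p.).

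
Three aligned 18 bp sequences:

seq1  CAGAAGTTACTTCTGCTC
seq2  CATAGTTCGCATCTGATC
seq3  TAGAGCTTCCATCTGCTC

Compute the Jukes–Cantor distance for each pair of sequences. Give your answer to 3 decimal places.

d(seq1,seq2) = 0.548, d(seq1,seq3) = 0.347, d(seq2,seq3) = 0.441

seq1–seq2: 7/18 sites differ → p ≈ 0.388889, d = −0.75 ln(1 − 0.518519) = 0.548166 ≈ 0.548.
seq1–seq3: 5/18 sites differ → p ≈ 0.277778, d = −0.75 ln(1 − 0.370371) = 0.346968 ≈ 0.347.
seq2–seq3: 6/18 sites differ → p ≈ 0.333333, d = −0.75 ln(1 − 0.444444) = 0.440839 ≈ 0.441.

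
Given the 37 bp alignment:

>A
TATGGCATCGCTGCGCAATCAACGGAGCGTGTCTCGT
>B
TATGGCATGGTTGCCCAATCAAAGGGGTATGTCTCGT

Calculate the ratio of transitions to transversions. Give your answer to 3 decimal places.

1.333

Transitions are A↔G and C↔T; transversions are all other mismatches.
Transitions: 4. Transversions: 3.
R = 4/3 = 1.333333… ≈ 1.333 (to 3 d.p.).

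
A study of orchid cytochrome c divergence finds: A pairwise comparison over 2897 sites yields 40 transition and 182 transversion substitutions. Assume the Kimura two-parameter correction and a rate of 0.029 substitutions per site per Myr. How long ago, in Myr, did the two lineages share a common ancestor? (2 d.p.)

P = 40/2897 ≈ 0.013807 and Q = 182/2897 ≈ 0.062824.
Under the Kimura two-parameter model, d = −½ ln(1 − 2P − Q) − ¼ ln(1 − 2Q).
1 − 2P − Q = 0.909562, giving −½ ln(0.909562) = 0.047396.
1 − 2Q = 0.874352, giving −¼ ln(0.874352) = 0.033568.
d = 0.047396 + 0.033568 = 0.080964.
Under a molecular clock d = 2μt, so t = d/(2μ) = 0.080964 / (2 × 0.029) = 1.40 Myr.

1.40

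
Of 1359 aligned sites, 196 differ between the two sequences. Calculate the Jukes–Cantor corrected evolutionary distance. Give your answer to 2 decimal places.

p = 196/1359 ≈ 0.144224.
d = −(3/4) ln(1 − 4p/3) = −0.75 ln(1 − 0.192299) = −0.75 ln(0.807701)
  = −0.75 × (-0.213563) = 0.160172 substitutions/site.

0.16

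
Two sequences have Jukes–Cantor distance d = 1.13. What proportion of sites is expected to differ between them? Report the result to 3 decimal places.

0.584

p = (3/4)(1 − e^(−4d/3)) = 0.75 × (1 − e^(-1.506667)) = 0.75 × (1 − 0.221647) = 0.583765.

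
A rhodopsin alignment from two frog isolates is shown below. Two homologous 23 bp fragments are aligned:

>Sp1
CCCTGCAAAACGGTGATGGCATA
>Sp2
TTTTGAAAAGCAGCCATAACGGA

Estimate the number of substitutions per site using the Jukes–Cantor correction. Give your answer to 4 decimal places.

0.8922

The sequences differ at 12 of 23 sites, so p = 12/23 ≈ 0.521739.
d = −(3/4) ln(1 − 4p/3) = −0.75 ln(1 − 0.695652) = −0.75 ln(0.304348)
  = −0.75 × (-1.189583) = 0.892187 substitutions/site.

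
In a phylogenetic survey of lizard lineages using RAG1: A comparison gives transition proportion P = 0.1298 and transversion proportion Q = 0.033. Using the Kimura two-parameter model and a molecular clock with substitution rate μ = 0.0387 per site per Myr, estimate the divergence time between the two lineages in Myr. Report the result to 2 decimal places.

2.46

Under the Kimura two-parameter model, d = −½ ln(1 − 2P − Q) − ¼ ln(1 − 2Q).
1 − 2P − Q = 0.7074, giving −½ ln(0.7074) = 0.173080.
1 − 2Q = 0.934, giving −¼ ln(0.934) = 0.017070.
d = 0.173080 + 0.017070 = 0.190150.
Under a molecular clock d = 2μt, so t = d/(2μ) = 0.190150 / (2 × 0.0387) = 2.46 Myr.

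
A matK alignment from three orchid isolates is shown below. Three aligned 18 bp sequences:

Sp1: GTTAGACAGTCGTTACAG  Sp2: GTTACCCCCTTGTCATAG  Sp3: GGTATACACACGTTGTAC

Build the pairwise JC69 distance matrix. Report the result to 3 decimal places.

Sp1–Sp2: 7/18 sites differ → p ≈ 0.388889, d = −0.75 ln(1 − 0.518519) = 0.548166 ≈ 0.548.
Sp1–Sp3: 7/18 sites differ → p ≈ 0.388889, d = −0.75 ln(1 − 0.518519) = 0.548166 ≈ 0.548.
Sp2–Sp3: 9/18 sites differ → p = 0.5, d = −0.75 ln(1 − 0.666667) = 0.823960 ≈ 0.824.

d(Sp1,Sp2) = 0.548, d(Sp1,Sp3) = 0.548, d(Sp2,Sp3) = 0.824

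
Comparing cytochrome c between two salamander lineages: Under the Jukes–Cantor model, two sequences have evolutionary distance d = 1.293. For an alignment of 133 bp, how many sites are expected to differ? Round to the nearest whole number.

Invert JC69: p = (3/4)(1 − e^(−4d/3)) = 0.75 × (1 − e^(-1.724)) = 0.75 × (1 − 0.178351) = 0.616237.
Expected differing sites = pL ≈ 0.616237 × 133 = 81.959521 ≈ 82.

82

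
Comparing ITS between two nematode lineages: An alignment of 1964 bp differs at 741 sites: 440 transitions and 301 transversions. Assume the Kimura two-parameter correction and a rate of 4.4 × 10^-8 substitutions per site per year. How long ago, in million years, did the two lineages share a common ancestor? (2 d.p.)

6.26

P = 440/1964 ≈ 0.224033 and Q = 301/1964 ≈ 0.153259.
Under the Kimura two-parameter model, d = −½ ln(1 − 2P − Q) − ¼ ln(1 − 2Q).
1 − 2P − Q = 0.398675, giving −½ ln(0.398675) = 0.459804.
1 − 2Q = 0.693482, giving −¼ ln(0.693482) = 0.091507.
d = 0.459804 + 0.091507 = 0.551311.
Under a molecular clock d = 2μt, so t = d/(2μ) = 0.551311 / (2 × 4.4 × 10^-8) = 6.26 million years.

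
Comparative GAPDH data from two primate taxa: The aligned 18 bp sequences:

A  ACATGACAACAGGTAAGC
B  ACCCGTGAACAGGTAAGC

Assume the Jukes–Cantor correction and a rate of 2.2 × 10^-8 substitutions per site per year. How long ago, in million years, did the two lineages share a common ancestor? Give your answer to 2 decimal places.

The sequences differ at 4 of 18 sites (3, 4, 6, 7), so p = 4/18 ≈ 0.222222.
d = −(3/4) ln(1 − 4p/3) = −0.75 ln(1 − 0.296296) = −0.75 ln(0.703704)
  = −0.75 × (-0.351397) = 0.263548 substitutions/site.
Under a molecular clock d = 2μt, so t = d/(2μ) = 0.263548 / (2 × 2.2 × 10^-8) = 5.99 million years.

5.99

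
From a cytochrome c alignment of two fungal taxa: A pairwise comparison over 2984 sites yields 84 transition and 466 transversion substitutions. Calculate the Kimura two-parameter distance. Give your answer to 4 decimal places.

0.2130

P = 84/2984 ≈ 0.02815 and Q = 466/2984 ≈ 0.156166.
Under the Kimura two-parameter model, d = −½ ln(1 − 2P − Q) − ¼ ln(1 − 2Q).
1 − 2P − Q = 0.787534, giving −½ ln(0.787534) = 0.119424.
1 − 2Q = 0.687668, giving −¼ ln(0.687668) = 0.093612.
d = 0.119424 + 0.093612 = 0.213036.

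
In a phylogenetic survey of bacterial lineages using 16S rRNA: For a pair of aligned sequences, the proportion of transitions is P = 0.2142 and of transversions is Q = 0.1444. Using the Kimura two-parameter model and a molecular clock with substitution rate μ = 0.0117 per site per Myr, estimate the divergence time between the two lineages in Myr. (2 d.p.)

Under the Kimura two-parameter model, d = −½ ln(1 − 2P − Q) − ¼ ln(1 − 2Q).
1 − 2P − Q = 0.4272, giving −½ ln(0.4272) = 0.425251.
1 − 2Q = 0.7112, giving −¼ ln(0.7112) = 0.085200.
d = 0.425251 + 0.085200 = 0.510451.
Under a molecular clock d = 2μt, so t = d/(2μ) = 0.510451 / (2 × 0.0117) = 21.81 Myr.

21.81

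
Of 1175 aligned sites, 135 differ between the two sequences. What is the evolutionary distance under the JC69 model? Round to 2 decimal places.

0.12

p = 135/1175 ≈ 0.114894.
d = −(3/4) ln(1 − 4p/3) = −0.75 ln(1 − 0.153192) = −0.75 ln(0.846808)
  = −0.75 × (-0.166281) = 0.124711 substitutions/site.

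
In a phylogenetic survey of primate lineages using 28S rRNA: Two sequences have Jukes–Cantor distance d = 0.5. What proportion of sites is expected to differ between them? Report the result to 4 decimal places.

0.3649

p = (3/4)(1 − e^(−4d/3)) = 0.75 × (1 − e^(-0.666667)) = 0.75 × (1 − 0.513417) = 0.364937.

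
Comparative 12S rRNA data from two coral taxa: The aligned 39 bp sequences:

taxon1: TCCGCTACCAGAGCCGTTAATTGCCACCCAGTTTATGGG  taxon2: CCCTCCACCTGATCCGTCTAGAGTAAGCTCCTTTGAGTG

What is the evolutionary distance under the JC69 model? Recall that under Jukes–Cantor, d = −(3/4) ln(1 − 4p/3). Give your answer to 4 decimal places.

The sequences differ at 18 of 39 sites, so p = 18/39 ≈ 0.461538.
d = −(3/4) ln(1 − 4p/3) = −0.75 ln(1 − 0.615384) = −0.75 ln(0.384616)
  = −0.75 × (-0.955510) = 0.716633 substitutions/site.

0.7166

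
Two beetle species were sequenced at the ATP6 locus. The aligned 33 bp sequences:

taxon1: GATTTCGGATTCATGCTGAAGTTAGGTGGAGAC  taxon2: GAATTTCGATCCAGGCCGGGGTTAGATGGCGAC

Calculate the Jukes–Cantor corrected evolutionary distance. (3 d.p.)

0.388

The sequences differ at 10 of 33 sites (3, 6, 7, 11, 14, 17, 19, 20, 26, 30), so p = 10/33 ≈ 0.30303.
d = −(3/4) ln(1 − 4p/3) = −0.75 ln(1 − 0.40404) = −0.75 ln(0.59596)
  = −0.75 × (-0.517582) = 0.388187 substitutions/site.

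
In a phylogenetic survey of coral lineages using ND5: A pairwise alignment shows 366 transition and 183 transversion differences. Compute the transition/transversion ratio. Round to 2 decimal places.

2.00

R = 366/183 = 2.00.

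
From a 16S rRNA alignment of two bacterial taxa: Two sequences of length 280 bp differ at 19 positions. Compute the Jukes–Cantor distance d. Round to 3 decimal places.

p = 19/280 ≈ 0.067857.
d = −(3/4) ln(1 − 4p/3) = −0.75 ln(1 − 0.090476) = −0.75 ln(0.909524)
  = −0.75 × (-0.094834) = 0.071126 substitutions/site.

0.071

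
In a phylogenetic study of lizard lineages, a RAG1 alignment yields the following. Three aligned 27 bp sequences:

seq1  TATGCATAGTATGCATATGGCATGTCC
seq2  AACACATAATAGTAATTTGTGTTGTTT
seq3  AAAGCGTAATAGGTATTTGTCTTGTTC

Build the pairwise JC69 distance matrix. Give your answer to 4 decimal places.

d(seq1,seq2) = 0.7704, d(seq1,seq3) = 0.5107, d(seq2,seq3) = 0.3181

seq1–seq2: 13/27 sites differ → p ≈ 0.481481, d = −0.75 ln(1 − 0.641975) = 0.770364 ≈ 0.7704.
seq1–seq3: 10/27 sites differ → p ≈ 0.37037, d = −0.75 ln(1 − 0.493827) = 0.510658 ≈ 0.5107.
seq2–seq3: 7/27 sites differ → p ≈ 0.259259, d = −0.75 ln(1 − 0.345679) = 0.318118 ≈ 0.3181.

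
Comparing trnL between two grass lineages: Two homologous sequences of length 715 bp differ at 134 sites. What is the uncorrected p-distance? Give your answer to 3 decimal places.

0.187

p = 134/715 = 0.187412… ≈ 0.187 (to 3 d.p.).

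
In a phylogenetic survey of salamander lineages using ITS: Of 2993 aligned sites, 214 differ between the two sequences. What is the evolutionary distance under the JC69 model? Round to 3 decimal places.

0.075

p = 214/2993 ≈ 0.0715.
d = −(3/4) ln(1 − 4p/3) = −0.75 ln(1 − 0.095333) = −0.75 ln(0.904667)
  = −0.75 × (-0.100188) = 0.075141 substitutions/site.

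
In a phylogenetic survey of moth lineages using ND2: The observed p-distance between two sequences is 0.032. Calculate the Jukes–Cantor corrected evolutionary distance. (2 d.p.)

d = −(3/4) ln(1 − 4p/3) = −0.75 ln(1 − 0.042667) = −0.75 ln(0.957333)
  = −0.75 × (-0.043604) = 0.032703 substitutions/site.

0.03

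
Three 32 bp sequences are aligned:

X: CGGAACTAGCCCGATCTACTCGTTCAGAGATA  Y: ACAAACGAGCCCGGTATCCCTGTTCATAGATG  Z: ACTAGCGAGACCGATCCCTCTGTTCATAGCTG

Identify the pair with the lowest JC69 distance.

X–Y: 11/32 differ, p = 0.344, d = 0.460.
X–Z: 14/32 differ, p = 0.438, d = 0.657.
Y–Z: 8/32 differ, p = 0.250, d = 0.304.
The smallest distance is between Y and Z.

Y and Z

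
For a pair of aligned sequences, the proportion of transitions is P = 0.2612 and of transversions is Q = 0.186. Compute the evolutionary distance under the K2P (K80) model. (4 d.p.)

Under the Kimura two-parameter model, d = −½ ln(1 − 2P − Q) − ¼ ln(1 − 2Q).
1 − 2P − Q = 0.2916, giving −½ ln(0.2916) = 0.616186.
1 − 2Q = 0.628, giving −¼ ln(0.628) = 0.116304.
d = 0.616186 + 0.116304 = 0.732490.

0.7325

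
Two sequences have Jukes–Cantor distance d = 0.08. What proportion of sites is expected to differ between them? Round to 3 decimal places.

0.076

p = (3/4)(1 − e^(−4d/3)) = 0.75 × (1 − e^(-0.106667)) = 0.75 × (1 − 0.898825) = 0.075881.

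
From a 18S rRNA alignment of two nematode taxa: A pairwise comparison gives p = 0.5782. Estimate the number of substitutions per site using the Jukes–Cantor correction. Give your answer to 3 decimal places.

1.105

d = −(3/4) ln(1 − 4p/3) = −0.75 ln(1 − 0.770933) = −0.75 ln(0.229067)
  = −0.75 × (-1.473741) = 1.105306 substitutions/site.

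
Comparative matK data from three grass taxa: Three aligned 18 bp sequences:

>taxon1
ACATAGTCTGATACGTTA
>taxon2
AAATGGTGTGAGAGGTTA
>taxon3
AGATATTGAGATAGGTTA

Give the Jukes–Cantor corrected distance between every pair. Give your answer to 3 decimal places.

taxon1–taxon2: 5/18 sites differ → p ≈ 0.277778, d = −0.75 ln(1 − 0.370371) = 0.346968 ≈ 0.347.
taxon1–taxon3: 5/18 sites differ → p ≈ 0.277778, d = −0.75 ln(1 − 0.370371) = 0.346968 ≈ 0.347.
taxon2–taxon3: 5/18 sites differ → p ≈ 0.277778, d = −0.75 ln(1 − 0.370371) = 0.346968 ≈ 0.347.

d(taxon1,taxon2) = 0.347, d(taxon1,taxon3) = 0.347, d(taxon2,taxon3) = 0.347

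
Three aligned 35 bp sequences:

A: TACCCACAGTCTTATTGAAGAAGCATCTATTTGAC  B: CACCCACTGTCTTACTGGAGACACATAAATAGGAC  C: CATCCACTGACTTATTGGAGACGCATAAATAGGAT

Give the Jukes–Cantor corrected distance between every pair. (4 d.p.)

d(A,B) = 0.3597, d(A,C) = 0.4073, d(B,C) = 0.1585

A–B: 10/35 sites differ → p ≈ 0.285714, d = −0.75 ln(1 − 0.380952) = 0.359679 ≈ 0.3597.
A–C: 11/35 sites differ → p ≈ 0.314286, d = −0.75 ln(1 − 0.419048) = 0.407315 ≈ 0.4073.
B–C: 5/35 sites differ → p ≈ 0.142857, d = −0.75 ln(1 − 0.190476) = 0.158482 ≈ 0.1585.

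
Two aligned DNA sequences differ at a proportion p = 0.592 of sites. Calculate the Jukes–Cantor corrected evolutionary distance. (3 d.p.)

1.168

d = −(3/4) ln(1 − 4p/3) = −0.75 ln(1 − 0.789333) = −0.75 ln(0.210667)
  = −0.75 × (-1.557477) = 1.168108 substitutions/site.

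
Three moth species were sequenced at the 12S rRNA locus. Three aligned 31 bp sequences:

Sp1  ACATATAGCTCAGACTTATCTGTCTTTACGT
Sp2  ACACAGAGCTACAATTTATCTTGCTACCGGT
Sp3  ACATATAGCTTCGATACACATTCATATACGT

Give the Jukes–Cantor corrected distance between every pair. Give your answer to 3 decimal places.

Sp1–Sp2: 12/31 sites differ → p ≈ 0.387097, d = −0.75 ln(1 − 0.516129) = 0.544453 ≈ 0.544.
Sp1–Sp3: 11/31 sites differ → p ≈ 0.354839, d = −0.75 ln(1 − 0.473119) = 0.480585 ≈ 0.481.
Sp2–Sp3: 13/31 sites differ → p ≈ 0.419355, d = −0.75 ln(1 − 0.55914) = 0.614271 ≈ 0.614.

d(Sp1,Sp2) = 0.544, d(Sp1,Sp3) = 0.481, d(Sp2,Sp3) = 0.614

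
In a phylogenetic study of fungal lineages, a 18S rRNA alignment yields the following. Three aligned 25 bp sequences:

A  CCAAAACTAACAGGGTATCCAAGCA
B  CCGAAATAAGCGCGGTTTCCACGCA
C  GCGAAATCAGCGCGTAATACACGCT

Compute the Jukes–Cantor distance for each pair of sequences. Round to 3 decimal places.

A–B: 8/25 sites differ → p = 0.32, d = −0.75 ln(1 − 0.426667) = 0.417216 ≈ 0.417.
A–C: 12/25 sites differ → p = 0.48, d = −0.75 ln(1 − 0.64) = 0.766238 ≈ 0.766.
B–C: 7/25 sites differ → p = 0.28, d = −0.75 ln(1 − 0.373333) = 0.350505 ≈ 0.351.

d(A,B) = 0.417, d(A,C) = 0.766, d(B,C) = 0.351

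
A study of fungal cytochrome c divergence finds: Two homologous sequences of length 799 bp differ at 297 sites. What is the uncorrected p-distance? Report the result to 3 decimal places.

p = 297/799 = 0.371714… ≈ 0.372 (to 3 d.p.).

0.372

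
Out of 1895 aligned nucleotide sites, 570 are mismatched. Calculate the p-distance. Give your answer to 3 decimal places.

p = 570/1895 = 0.300791… ≈ 0.301 (to 3 d.p.).

0.301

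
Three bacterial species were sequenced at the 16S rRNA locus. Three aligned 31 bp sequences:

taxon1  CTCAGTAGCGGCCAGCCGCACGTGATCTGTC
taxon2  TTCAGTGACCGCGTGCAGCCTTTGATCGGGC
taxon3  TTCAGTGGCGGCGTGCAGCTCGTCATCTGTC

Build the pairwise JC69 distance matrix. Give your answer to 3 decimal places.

taxon1–taxon2: 12/31 sites differ → p ≈ 0.387097, d = −0.75 ln(1 − 0.516129) = 0.544453 ≈ 0.544.
taxon1–taxon3: 7/31 sites differ → p ≈ 0.225806, d = −0.75 ln(1 − 0.301075) = 0.268659 ≈ 0.269.
taxon2–taxon3: 8/31 sites differ → p ≈ 0.258065, d = −0.75 ln(1 − 0.344087) = 0.316295 ≈ 0.316.

d(taxon1,taxon2) = 0.544, d(taxon1,taxon3) = 0.269, d(taxon2,taxon3) = 0.316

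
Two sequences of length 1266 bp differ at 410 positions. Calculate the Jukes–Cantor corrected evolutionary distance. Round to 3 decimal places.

p = 410/1266 ≈ 0.323855.
d = −(3/4) ln(1 − 4p/3) = −0.75 ln(1 − 0.431807) = −0.75 ln(0.568193)
  = −0.75 × (-0.565294) = 0.423971 substitutions/site.

0.424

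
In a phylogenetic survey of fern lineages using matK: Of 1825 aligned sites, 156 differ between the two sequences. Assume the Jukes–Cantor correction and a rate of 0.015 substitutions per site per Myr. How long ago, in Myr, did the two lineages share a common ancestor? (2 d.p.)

3.03

p = 156/1825 ≈ 0.085479.
d = −(3/4) ln(1 − 4p/3) = −0.75 ln(1 − 0.113972) = −0.75 ln(0.886028)
  = −0.75 × (-0.121007) = 0.090755 substitutions/site.
Under a molecular clock d = 2μt, so t = d/(2μ) = 0.090755 / (2 × 0.015) = 3.03 Myr.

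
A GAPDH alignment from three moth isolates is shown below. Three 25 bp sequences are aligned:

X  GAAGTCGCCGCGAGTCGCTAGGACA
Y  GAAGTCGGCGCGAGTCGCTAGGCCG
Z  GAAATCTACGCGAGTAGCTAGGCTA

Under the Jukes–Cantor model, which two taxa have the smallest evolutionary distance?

X–Y: 3/25 differ, p = 0.120, d = 0.131.
X–Z: 6/25 differ, p = 0.240, d = 0.289.
Y–Z: 6/25 differ, p = 0.240, d = 0.289.
The smallest distance is between X and Y.

X and Y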